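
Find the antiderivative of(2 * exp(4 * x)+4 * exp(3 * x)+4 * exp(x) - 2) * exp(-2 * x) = ((exp(x) + 2)*exp(x) - 1)^2*exp(-2*x) + C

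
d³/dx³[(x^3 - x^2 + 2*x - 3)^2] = 120*x^3 - 120*x^2 + 120*x - 60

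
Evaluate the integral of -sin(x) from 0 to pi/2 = -1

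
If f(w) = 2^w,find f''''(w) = 2^w*log(2)^4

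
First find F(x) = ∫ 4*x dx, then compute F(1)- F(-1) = 0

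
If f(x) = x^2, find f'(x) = 2*x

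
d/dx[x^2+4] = 2*x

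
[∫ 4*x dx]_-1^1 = 0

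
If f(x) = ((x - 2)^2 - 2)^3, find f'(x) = 6*x^5 - 60*x^4 + 216*x^3 - 336*x^2 + 216*x - 48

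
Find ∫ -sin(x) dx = cos(x) + C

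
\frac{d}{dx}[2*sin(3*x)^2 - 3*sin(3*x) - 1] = 6*sin(6*x) - 9*cos(3*x)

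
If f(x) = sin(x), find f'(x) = cos(x)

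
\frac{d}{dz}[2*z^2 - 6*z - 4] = 4*z - 6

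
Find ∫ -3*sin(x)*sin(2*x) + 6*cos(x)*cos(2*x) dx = 3*sin(2*x)*cos(x) + C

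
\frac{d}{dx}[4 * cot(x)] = -4/sin(x)^2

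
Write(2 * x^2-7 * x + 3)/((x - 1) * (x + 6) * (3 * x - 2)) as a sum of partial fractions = 7/(20*(3*x - 2)) + 117/(140*(x + 6)) - 2/(7*(x - 1))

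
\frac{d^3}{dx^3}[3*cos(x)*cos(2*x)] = -162*sin(x)^3 + 123*sin(x)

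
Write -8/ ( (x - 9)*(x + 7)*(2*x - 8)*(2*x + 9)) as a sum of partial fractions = -32/(2295*(2*x + 9)) + 1/(220*(x + 7)) + 4/(935*(x - 4)) - 1/(540*(x - 9))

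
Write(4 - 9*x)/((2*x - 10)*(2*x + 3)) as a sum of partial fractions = -35/(26*(2*x + 3)) - 41/(26*(x - 5))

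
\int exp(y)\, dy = exp(y) + C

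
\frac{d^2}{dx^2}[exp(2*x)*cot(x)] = 2*(-2 + 3/tan(x) - 2/tan(x)^2 + tan(x)^(-3))*exp(2*x)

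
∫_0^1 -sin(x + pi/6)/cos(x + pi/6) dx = log(cos(pi/6 + 1)) - log(3)/2 + log(2)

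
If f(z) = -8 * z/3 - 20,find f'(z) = -8/3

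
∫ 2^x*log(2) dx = 2^x + C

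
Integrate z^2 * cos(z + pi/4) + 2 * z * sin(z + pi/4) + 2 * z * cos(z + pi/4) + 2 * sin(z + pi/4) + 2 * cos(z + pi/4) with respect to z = ((z + 1)^2 + 1)*sin(z + pi/4) + C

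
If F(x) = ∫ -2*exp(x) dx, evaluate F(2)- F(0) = 2 - 2*exp(2)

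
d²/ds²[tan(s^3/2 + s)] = 9*s^4*tan(s^3/2 + s)^3/2 + 9*s^4*tan(s^3/2 + s)/2 + 6*s^2*tan(s^3/2 + s)^3 + 6*s^2*tan(s^3/2 + s) + 3*s*tan(s^3/2 + s)^2 + 3*s + 2*tan(s^3/2 + s)^3 + 2*tan(s^3/2 + s)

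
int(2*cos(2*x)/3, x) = sin(2*x)/3 + C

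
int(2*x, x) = x^2 + C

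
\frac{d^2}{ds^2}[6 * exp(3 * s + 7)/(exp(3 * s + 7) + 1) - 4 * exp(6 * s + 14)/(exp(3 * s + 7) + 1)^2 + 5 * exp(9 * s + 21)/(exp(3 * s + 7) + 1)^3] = (54*exp(3*s + 7) - 90*exp(6*s + 14) + 279*exp(9*s + 21) - 117*exp(12*s + 28))/(exp(35)*exp(15*s) + 5*exp(28)*exp(12*s) + 10*exp(21)*exp(9*s) + 10*exp(14)*exp(6*s) + 5*exp(7)*exp(3*s) + 1)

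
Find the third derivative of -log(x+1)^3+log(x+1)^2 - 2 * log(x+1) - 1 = (-6*log(x + 1)^2 + 22*log(x + 1) - 16)/(x^3 + 3*x^2 + 3*x + 1)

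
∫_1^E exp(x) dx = -E + exp(E)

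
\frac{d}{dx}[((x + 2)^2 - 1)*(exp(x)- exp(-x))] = (x^2*exp(2*x) + x^2 + 6*x*exp(2*x) + 2*x + 7*exp(2*x) - 1)*exp(-x)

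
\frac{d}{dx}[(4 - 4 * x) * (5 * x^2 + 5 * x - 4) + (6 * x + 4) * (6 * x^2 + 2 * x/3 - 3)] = 48*x^2 + 56*x + 62/3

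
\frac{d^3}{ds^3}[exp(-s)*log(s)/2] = (-s^3*log(s) + 3*s^2 + 3*s + 2)*exp(-s)/(2*s^3)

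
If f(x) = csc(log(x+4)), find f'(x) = -cot(log(x + 4))*csc(log(x + 4))/(x + 4)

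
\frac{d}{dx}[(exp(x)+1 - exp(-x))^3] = (3*exp(6*x) + 6*exp(5*x) - 6*exp(x) + 3)*exp(-3*x)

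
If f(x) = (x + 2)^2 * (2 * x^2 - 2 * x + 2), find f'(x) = 8*x^3 + 18*x^2 + 4*x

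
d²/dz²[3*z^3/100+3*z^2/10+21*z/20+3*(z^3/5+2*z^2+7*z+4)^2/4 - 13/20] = 9*z^4/10 + 12*z^3 + 306*z^2/5 + 6669*z/50 + 981/10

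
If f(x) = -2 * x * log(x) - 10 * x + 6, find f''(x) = -2/x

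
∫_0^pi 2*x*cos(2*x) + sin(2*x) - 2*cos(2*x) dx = 0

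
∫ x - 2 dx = x^2/2 - 2*x + C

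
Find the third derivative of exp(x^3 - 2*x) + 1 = 27*x^6*exp(x^3 - 2*x) - 54*x^4*exp(x^3 - 2*x) + 54*x^3*exp(x^3 - 2*x) + 36*x^2*exp(x^3 - 2*x) - 36*x*exp(x^3 - 2*x) - 2*exp(x^3 - 2*x)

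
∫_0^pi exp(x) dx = -1 + exp(pi)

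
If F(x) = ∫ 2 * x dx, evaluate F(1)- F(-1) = 0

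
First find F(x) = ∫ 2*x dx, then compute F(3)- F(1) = 8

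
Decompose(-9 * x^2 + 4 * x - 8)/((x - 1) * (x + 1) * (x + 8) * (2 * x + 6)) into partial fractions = 44/(45*(x + 8)) - 101/(80*(x + 3)) + 3/(8*(x + 1)) - 13/(144*(x - 1))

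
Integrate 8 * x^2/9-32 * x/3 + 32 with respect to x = 8*x^3/27 - 16*x^2/3 + 32*x + C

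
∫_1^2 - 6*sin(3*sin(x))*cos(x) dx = 2*cos(3*sin(2)) - 2*cos(3*sin(1))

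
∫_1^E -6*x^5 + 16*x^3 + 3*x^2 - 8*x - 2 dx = -(-2*E + exp(3))^2 - 2*E + 2 + exp(3)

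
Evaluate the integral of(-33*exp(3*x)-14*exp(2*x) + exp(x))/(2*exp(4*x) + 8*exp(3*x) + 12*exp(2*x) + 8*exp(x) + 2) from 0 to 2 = -4*exp(4)/(1 + exp(2))^2 - 3*exp(6)/(1 + exp(2))^3 + exp(2)/(2*(1 + exp(2))) + 9/8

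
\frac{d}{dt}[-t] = -1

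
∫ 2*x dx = x^2 + C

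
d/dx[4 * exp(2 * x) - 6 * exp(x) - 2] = 8*exp(2*x) - 6*exp(x)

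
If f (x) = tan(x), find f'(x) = cos(x)^(-2)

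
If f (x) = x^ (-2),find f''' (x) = -24/x^5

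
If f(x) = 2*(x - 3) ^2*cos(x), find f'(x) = -2*x^2*sin(x) + 12*x*sin(x) + 4*x*cos(x) - 18*sin(x) - 12*cos(x)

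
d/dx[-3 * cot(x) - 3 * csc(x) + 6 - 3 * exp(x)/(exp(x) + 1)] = 3*(exp(2*x)*cos(x)/sin(x)^2 + exp(2*x)/sin(x)^2 - exp(x) + 2*exp(x)*cos(x)/sin(x)^2 + 2*exp(x)/sin(x)^2 + cos(x)/sin(x)^2 + sin(x)^(-2))/(exp(2*x) + 2*exp(x) + 1)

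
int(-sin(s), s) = cos(s) + C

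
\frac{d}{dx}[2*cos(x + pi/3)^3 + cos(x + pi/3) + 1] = -6*sin(x + pi/3)*cos(x + pi/3)^2 - sin(x + pi/3)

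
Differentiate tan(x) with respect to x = cos(x)^(-2)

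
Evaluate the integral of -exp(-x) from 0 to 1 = -1 + exp(-1)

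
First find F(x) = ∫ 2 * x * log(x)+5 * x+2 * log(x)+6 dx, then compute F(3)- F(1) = 15*log(3) + 24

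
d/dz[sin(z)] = cos(z)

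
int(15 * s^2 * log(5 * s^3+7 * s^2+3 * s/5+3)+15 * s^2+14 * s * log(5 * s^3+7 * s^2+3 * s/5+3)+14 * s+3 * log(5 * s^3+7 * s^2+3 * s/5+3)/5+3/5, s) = (25*s^3 + 35*s^2 + 3*s + 15)*log(5*s^3 + 7*s^2 + 3*s/5 + 3)/5 + C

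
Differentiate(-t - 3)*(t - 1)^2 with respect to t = -3*t^2 - 2*t + 5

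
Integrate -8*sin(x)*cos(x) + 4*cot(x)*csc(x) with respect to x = -4*sin(x)^2 - 4/sin(x) + C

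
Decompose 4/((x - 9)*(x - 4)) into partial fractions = -4/(5*(x - 4)) + 4/(5*(x - 9))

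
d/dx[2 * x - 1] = 2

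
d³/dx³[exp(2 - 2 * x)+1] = -8*exp(2 - 2*x)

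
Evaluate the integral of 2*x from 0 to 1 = 1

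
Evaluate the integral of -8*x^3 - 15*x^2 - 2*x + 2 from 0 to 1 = -6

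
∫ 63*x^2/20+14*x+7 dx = 21*x^3/20 + 7*x^2 + 7*x + C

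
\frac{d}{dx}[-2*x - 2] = -2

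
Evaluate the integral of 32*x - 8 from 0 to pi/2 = -1 + (1 - 2*pi)^2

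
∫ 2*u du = u^2 + C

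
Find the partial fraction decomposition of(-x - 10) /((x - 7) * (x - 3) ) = 13/(4*(x - 3)) - 17/(4*(x - 7))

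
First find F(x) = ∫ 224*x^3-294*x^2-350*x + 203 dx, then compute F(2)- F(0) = -182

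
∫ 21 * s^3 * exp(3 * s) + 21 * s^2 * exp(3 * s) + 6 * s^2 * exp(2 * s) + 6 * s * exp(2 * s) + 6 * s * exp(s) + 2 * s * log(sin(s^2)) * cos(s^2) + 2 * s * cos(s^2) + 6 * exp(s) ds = 7*s^3*exp(3*s) + 3*s^2*exp(2*s) + 6*s*exp(s) + log(sin(s^2))*sin(s^2) + C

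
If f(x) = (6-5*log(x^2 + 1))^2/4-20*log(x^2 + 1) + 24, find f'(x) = (25*x*log(x^2 + 1) - 70*x)/(x^2 + 1)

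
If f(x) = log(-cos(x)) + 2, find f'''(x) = -2*sin(x)/cos(x)^3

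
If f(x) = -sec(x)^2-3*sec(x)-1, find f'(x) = -(3 + 2/cos(x))*sin(x)/cos(x)^2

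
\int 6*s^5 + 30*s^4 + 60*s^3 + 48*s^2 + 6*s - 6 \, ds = s^6 + 6*s^5 + 15*s^4 + 16*s^3 + 3*s^2 - 6*s + C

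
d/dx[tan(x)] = cos(x)^(-2)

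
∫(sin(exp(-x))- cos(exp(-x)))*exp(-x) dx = sqrt(2)*sin(pi/4 + exp(-x)) + C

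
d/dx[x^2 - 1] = 2*x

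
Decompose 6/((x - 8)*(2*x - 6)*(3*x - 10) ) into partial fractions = -27/(14*(3*x - 10)) + 3/(5*(x - 3)) + 3/(70*(x - 8))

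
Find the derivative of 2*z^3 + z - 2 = 6*z^2 + 1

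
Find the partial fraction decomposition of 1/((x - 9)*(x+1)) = -1/(10*(x + 1)) + 1/(10*(x - 9))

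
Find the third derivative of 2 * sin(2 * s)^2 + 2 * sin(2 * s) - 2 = -64*sin(4*s) - 16*cos(2*s)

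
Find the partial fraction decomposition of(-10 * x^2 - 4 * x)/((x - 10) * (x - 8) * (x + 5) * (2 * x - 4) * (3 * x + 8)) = 153/(7448*(3*x + 8)) - 23/(1911*(x + 5)) - 1/(196*(x - 2)) + 7/(104*(x - 8)) - 13/(228*(x - 10))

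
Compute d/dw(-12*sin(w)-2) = -12*cos(w)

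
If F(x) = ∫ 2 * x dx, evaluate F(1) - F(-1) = 0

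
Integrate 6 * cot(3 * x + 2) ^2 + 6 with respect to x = -2*cot(3*x + 2) + C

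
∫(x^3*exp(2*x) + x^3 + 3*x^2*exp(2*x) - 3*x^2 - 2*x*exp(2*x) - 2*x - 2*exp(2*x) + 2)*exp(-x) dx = 2*x*(x^2 - 2)*sinh(x) + C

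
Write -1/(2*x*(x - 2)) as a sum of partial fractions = -1/(4*(x - 2)) + 1/(4*x)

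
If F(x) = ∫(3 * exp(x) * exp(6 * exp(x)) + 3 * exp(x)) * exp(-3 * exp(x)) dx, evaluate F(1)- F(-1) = -exp(3*exp(-1)) - exp(-3*E) + exp(-3*exp(-1)) + exp(3*E)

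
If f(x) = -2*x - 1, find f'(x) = -2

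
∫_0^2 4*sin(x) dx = 4 - 4*cos(2)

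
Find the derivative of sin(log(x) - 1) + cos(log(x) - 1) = sqrt(2)*cos(log(x) - 1 + pi/4)/x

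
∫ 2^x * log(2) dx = 2^x + C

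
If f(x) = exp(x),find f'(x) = exp(x)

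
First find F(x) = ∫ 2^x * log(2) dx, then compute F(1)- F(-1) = 3/2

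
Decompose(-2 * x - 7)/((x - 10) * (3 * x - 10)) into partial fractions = 41/(20*(3*x - 10)) - 27/(20*(x - 10))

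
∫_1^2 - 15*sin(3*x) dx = 5*cos(6) - 5*cos(3)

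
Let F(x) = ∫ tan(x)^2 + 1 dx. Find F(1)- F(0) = tan(1)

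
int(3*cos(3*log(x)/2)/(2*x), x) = sin(3*log(x)/2) + C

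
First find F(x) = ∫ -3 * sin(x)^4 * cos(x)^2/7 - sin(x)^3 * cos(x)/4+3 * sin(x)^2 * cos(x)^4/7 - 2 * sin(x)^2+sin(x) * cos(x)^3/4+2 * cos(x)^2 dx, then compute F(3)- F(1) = -sin(2) + sin(6) - (1 - cos(4))/64 - sin(1)^3*cos(1)^3/7 + sin(3)^3*cos(3)^3/7 + (1 - cos(12))/64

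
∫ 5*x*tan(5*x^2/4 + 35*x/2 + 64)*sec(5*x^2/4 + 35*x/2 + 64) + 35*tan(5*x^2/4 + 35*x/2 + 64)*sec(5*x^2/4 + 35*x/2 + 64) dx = 2*sec(5*x^2/4 + 35*x/2 + 64) + C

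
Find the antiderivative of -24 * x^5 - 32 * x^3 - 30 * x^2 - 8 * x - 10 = -4*x^6 - 8*x^4 - 10*x^3 - 4*x^2 - 10*x + C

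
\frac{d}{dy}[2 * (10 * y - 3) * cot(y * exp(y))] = -20*y^2*exp(y)/sin(y*exp(y))^2 - 14*y*exp(y)/sin(y*exp(y))^2 + 6*exp(y)/sin(y*exp(y))^2 + 20/tan(y*exp(y))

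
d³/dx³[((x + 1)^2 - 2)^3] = 120*x^3 + 360*x^2 + 216*x - 24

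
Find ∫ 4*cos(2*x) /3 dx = 2*sin(2*x)/3 + C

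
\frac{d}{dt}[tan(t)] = cos(t)^(-2)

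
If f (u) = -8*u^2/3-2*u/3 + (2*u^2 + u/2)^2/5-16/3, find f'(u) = 16*u^3/5 + 6*u^2/5 - 157*u/30 - 2/3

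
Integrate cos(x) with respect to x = sin(x) + C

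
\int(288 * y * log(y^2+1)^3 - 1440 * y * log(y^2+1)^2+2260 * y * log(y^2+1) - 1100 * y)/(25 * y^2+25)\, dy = (36*log(y^2 + 1)^3 - 240*log(y^2 + 1)^2 + 565*log(y^2 + 1) - 550)*log(y^2 + 1)/25 + C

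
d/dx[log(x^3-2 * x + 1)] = (3*x^2 - 2)/(x^3 - 2*x + 1)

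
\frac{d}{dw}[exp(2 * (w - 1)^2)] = 4*w*exp(2*w^2 - 4*w + 2) - 4*exp(2*w^2 - 4*w + 2)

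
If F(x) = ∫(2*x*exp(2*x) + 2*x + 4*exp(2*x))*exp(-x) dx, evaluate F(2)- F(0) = -6*exp(-2) + 6*exp(2)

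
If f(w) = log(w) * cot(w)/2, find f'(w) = (-w*log(w)/sin(w)^2 + 1/tan(w))/(2*w)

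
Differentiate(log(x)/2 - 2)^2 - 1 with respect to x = (log(x) - 4)/(2*x)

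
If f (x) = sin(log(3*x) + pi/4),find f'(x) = cos(log(x) + pi/4 + log(3))/x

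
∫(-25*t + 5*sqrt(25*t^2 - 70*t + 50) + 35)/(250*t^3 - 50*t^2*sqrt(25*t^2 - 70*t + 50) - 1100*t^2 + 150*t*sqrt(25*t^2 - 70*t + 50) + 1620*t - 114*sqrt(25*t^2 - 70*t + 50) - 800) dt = (-5*t + sqrt((5*t - 7)^2 + 1) + 7)/(-5*t + sqrt((5*t - 7)^2 + 1) + 8) + C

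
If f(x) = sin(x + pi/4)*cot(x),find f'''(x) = -6*sin(x + pi/4)*cot(x)^4 - 5*sin(x + pi/4)*cot(x)^2 + sin(x + pi/4) + 6*cos(x + pi/4)*cot(x)^3 + 5*cos(x + pi/4)*cot(x)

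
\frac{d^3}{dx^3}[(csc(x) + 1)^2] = 2*(1 + 4/sin(x) - 6/sin(x)^2 - 12/sin(x)^3)*cos(x)/sin(x)^2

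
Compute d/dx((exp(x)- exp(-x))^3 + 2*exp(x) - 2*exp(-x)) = (3*exp(6*x) - exp(4*x) - exp(2*x) + 3)*exp(-3*x)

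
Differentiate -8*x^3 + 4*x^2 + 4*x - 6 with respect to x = -24*x^2 + 8*x + 4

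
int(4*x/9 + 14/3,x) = 2*x^2/9 + 14*x/3 + C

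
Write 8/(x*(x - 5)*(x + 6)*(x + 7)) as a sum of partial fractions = -2/(21*(x + 7)) + 4/(33*(x + 6)) + 2/(165*(x - 5)) - 4/(105*x)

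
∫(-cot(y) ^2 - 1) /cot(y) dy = log(2*cot(y)) + C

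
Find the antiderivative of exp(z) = exp(z) + C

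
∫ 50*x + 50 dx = 25*x^2 + 50*x + C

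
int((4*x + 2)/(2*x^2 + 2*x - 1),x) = log(2*x^2 + 2*x - 1) + C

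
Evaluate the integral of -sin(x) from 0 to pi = -2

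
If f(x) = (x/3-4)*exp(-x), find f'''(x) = (15 - x)*exp(-x)/3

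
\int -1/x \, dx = -log(x) + C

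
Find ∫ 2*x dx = x^2 + C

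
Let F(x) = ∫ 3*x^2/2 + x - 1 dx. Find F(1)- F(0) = 0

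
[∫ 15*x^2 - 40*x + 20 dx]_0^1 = 5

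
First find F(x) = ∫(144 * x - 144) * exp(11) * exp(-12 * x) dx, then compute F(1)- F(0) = -11*exp(11) - exp(-1)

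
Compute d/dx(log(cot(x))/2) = -1/sin(2*x)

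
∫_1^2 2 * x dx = 3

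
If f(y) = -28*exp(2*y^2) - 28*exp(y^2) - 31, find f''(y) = -448*y^2*exp(2*y^2) - 112*y^2*exp(y^2) - 112*exp(2*y^2) - 56*exp(y^2)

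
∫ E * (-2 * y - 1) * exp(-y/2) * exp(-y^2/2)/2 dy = exp(-y^2/2 - y/2 + 1) + C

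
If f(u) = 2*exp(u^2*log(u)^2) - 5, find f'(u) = 4*u*exp(u^2*log(u)^2)*log(u)^2 + 4*u*exp(u^2*log(u)^2)*log(u)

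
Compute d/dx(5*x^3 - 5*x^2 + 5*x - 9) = 15*x^2 - 10*x + 5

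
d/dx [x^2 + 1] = 2*x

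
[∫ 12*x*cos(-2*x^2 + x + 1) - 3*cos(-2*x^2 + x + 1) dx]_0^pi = 3*sin(1 - 2*pi^2) + 3*sin(1)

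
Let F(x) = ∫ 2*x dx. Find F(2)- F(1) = 3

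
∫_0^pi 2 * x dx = pi^2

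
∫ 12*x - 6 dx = 6*x^2 - 6*x + C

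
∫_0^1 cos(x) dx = sin(1)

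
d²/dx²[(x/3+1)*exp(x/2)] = x*exp(x/2)/12 + 7*exp(x/2)/12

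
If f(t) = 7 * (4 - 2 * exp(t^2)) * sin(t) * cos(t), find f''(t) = -28*t^2*exp(t^2)*sin(2*t) - 56*t*exp(t^2)*cos(2*t) + 14*exp(t^2)*sin(2*t) - 56*sin(2*t)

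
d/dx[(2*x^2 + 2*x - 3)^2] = 16*x^3 + 24*x^2 - 16*x - 12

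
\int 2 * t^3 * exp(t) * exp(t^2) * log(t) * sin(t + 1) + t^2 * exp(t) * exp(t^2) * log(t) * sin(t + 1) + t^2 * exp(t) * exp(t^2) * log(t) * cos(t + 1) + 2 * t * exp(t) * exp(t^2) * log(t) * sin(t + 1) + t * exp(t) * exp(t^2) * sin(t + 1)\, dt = t^2*exp(t*(t + 1))*log(t)*sin(t + 1) + C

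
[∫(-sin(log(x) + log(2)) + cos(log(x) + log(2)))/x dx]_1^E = sqrt(2)*(-sin(log(2) + pi/4) + sin(log(2) + pi/4 + 1))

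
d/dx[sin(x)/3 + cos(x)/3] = -sin(x)/3 + cos(x)/3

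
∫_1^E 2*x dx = -1 + exp(2)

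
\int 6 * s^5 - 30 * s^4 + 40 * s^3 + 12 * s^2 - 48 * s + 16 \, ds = s^6 - 6*s^5 + 10*s^4 + 4*s^3 - 24*s^2 + 16*s + C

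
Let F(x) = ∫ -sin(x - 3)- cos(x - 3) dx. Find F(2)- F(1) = -sin(2) - cos(2) + cos(1) + sin(1)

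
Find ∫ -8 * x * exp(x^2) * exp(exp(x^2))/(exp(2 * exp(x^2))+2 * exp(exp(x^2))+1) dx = 4/(exp(exp(x^2)) + 1) + C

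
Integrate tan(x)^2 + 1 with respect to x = tan(x) + C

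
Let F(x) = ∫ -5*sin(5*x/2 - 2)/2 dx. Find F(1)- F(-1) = -cos(9/2) + cos(1/2)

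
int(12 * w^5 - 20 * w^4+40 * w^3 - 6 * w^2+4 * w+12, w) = 2*w^6 - 4*w^5 + 10*w^4 - 2*w^3 + 2*w^2 + 12*w + C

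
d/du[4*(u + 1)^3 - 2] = 12*u^2 + 24*u + 12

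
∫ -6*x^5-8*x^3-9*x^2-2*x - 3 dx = -x^6 - 2*x^4 - 3*x^3 - x^2 - 3*x + C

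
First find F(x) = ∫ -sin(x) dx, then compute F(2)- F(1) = -cos(1) + cos(2)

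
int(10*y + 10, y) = 5*y^2 + 10*y + C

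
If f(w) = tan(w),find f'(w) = cos(w)^(-2)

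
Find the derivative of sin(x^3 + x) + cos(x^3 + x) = sqrt(2)*(3*x^2 + 1)*cos(x^3 + x + pi/4)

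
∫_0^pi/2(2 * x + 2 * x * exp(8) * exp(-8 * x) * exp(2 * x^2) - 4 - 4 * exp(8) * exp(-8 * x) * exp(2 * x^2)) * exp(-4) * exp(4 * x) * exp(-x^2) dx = -exp(4) - exp(-(-2 + pi/2)^2) + exp(-4) + exp((-2 + pi/2)^2)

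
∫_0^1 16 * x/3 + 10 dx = 38/3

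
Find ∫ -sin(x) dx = cos(x) + C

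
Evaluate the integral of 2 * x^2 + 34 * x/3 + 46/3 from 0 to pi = -15 + (1 + (2 + pi)^2)*(2*pi/3 + 3)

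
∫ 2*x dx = x^2 + C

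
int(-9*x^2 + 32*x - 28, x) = -3*x^3 + 16*x^2 - 28*x + C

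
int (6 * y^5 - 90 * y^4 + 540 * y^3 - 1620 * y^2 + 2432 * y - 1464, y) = y^6 - 18*y^5 + 135*y^4 - 540*y^3 + 1216*y^2 - 1464*y + C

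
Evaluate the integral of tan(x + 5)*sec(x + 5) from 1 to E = -sec(6) + sec(E + 5)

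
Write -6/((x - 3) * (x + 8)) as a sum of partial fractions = 6/(11*(x + 8)) - 6/(11*(x - 3))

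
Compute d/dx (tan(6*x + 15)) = 6*tan(6*x + 15)^2 + 6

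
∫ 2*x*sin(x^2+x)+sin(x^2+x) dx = -cos(x*(x + 1)) + C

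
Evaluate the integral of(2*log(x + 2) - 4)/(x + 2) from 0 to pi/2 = -(-2 + log(2))^2 + (-2 + log(pi/2 + 2))^2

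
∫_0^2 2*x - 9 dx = -14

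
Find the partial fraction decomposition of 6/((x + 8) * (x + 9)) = -6/(x + 9) + 6/(x + 8)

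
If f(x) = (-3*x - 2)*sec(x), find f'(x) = -3*x*tan(x)*sec(x) - 2*tan(x)*sec(x) - 3*sec(x)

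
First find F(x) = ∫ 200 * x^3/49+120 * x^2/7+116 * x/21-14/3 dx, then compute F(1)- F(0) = 710/147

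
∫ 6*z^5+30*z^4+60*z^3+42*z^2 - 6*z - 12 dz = z^6 + 6*z^5 + 15*z^4 + 14*z^3 - 3*z^2 - 12*z + C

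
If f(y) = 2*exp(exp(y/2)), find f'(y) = exp(y/2 + exp(y/2))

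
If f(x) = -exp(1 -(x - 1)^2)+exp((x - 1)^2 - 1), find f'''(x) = (8*x^3*exp(2*x^2 - 4*x) + 8*x^3 - 24*x^2*exp(2*x^2 - 4*x) - 24*x^2 + 36*x*exp(2*x^2 - 4*x) + 12*x - 20*exp(2*x^2 - 4*x) + 4)*exp(-x^2 + 2*x)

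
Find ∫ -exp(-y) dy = exp(-y) + C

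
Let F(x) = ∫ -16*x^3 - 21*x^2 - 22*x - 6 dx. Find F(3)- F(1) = -602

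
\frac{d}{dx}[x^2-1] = 2*x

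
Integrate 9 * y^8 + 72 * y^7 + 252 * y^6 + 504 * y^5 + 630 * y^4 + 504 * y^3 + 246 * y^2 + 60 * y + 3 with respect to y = y^9 + 9*y^8 + 36*y^7 + 84*y^6 + 126*y^5 + 126*y^4 + 82*y^3 + 30*y^2 + 3*y + C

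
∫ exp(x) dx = exp(x) + C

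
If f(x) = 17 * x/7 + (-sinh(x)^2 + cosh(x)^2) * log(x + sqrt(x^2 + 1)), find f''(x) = -x*(2*x^2 + 2*x*sqrt(x^2 + 1) + 1)/(2*x^5 + 2*x^4*sqrt(x^2 + 1) + 4*x^3 + 3*x^2*sqrt(x^2 + 1) + 2*x + sqrt(x^2 + 1))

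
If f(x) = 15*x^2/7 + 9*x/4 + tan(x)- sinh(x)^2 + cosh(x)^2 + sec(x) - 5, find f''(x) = 2*tan(x)^3 + 2*tan(x)^2*sec(x) + 2*tan(x) + sec(x) + 30/7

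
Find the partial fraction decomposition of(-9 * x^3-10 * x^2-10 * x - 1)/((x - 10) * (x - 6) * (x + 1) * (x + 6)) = -1643/(960*(x + 6)) + 8/(385*(x + 1)) + 2365/(336*(x - 6)) - 10101/(704*(x - 10))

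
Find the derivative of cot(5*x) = -5/sin(5*x)^2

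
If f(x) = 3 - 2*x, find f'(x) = -2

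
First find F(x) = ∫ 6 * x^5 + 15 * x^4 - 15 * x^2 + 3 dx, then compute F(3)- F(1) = 1330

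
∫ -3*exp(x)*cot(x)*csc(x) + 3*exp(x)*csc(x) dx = 3*exp(x)*csc(x) + C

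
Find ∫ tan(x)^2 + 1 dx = tan(x) + C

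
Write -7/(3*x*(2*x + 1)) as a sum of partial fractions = 14/(3*(2*x + 1)) - 7/(3*x)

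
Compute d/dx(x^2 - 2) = 2*x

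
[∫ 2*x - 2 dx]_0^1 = -1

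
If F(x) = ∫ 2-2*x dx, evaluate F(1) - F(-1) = 4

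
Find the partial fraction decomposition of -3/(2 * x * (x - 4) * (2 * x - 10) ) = 3/(16*(x - 4)) - 3/(20*(x - 5)) - 3/(80*x)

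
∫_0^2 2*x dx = 4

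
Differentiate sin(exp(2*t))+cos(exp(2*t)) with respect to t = 2*sqrt(2)*exp(2*t)*cos(exp(2*t) + pi/4)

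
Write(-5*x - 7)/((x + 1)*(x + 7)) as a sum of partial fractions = -14/(3*(x + 7)) - 1/(3*(x + 1))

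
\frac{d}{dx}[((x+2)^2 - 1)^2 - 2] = 4*x^3 + 24*x^2 + 44*x + 24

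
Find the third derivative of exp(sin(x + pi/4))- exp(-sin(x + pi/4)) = (-3*exp(2*sin(x + pi/4))*sin(x + pi/4)*cos(x + pi/4) + exp(2*sin(x + pi/4))*cos(x + pi/4)^3 - exp(2*sin(x + pi/4))*cos(x + pi/4) + 3*cos(2*x)/2 + cos(x + pi/4)^3 - cos(x + pi/4))*exp(-sin(x + pi/4))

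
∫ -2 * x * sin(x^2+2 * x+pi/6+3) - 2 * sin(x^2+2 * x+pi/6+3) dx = cos((x + 1)^2 + pi/6 + 2) + C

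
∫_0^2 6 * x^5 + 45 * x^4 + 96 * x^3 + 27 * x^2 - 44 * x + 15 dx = 750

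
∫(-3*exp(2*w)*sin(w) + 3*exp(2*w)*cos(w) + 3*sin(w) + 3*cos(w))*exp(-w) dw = 6*cos(w)*sinh(w) + C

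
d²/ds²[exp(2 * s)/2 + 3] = 2*exp(2*s)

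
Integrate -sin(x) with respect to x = cos(x) + C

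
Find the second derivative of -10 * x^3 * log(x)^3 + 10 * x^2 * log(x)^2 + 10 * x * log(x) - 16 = (-60*x^2*log(x)^3 - 150*x^2*log(x)^2 - 60*x^2*log(x) + 20*x*log(x)^2 + 60*x*log(x) + 20*x + 10)/x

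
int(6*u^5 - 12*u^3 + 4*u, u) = u^6 - 3*u^4 + 2*u^2 + C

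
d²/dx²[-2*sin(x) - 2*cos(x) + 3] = 2*sin(x) + 2*cos(x)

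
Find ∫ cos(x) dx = sin(x) + C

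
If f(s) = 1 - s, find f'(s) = -1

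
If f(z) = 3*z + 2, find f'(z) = 3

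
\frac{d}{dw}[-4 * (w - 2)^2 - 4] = 16 - 8*w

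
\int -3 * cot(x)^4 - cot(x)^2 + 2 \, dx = (cot(x)^2 - 2)*cot(x) + C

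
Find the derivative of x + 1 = 1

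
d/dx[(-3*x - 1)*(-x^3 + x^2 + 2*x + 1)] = 12*x^3 - 6*x^2 - 14*x - 5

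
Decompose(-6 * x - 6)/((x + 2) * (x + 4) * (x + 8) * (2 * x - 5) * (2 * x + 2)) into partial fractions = -8/(819*(2*x - 5)) + 1/(168*(x + 8)) - 3/(104*(x + 4)) + 1/(36*(x + 2))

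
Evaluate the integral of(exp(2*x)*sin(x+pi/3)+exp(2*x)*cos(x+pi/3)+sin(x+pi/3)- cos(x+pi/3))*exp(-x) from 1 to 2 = (-E + exp(-1))*sin(1 + pi/3) + (-exp(-2) + exp(2))*sin(pi/3 + 2)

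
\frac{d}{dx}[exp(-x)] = -exp(-x)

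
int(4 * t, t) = 2*t^2 + C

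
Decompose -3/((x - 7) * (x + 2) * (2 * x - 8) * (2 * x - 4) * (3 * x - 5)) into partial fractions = 243/(4928*(3*x - 5)) - 1/(3168*(x + 2)) - 3/(160*(x - 2)) + 1/(336*(x - 4)) - 1/(2880*(x - 7))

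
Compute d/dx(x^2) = 2*x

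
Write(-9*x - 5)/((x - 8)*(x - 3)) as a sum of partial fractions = 32/(5*(x - 3)) - 77/(5*(x - 8))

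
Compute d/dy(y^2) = 2*y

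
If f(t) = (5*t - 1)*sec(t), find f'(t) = 5*t*tan(t)*sec(t) - tan(t)*sec(t) + 5*sec(t)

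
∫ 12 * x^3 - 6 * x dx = 3*x^4 - 3*x^2 + C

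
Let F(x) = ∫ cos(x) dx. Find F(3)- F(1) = -sin(1) + sin(3)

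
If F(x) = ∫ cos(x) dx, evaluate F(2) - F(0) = sin(2)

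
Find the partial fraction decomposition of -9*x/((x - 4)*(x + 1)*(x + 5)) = 5/(4*(x + 5)) - 9/(20*(x + 1)) - 4/(5*(x - 4))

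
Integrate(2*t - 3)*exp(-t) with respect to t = (1 - 2*t)*exp(-t) + C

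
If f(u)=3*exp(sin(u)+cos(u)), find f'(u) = 3*sqrt(2)*exp(sin(u))*exp(cos(u))*cos(u + pi/4)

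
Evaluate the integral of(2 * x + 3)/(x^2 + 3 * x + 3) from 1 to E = -log(7) + log(3 + exp(2) + 3*E)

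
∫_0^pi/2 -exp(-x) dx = -1 + exp(-pi/2)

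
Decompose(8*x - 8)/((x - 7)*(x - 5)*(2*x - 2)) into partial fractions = -2/(x - 5) + 2/(x - 7)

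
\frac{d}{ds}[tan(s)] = cos(s)^(-2)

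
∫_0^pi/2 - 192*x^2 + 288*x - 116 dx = (3 - 2*pi)^3 - 27 - 4*pi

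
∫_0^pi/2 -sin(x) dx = -1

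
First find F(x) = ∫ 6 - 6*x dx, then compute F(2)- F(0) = 0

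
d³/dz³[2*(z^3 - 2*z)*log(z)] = (12*z^2*log(z) + 22*z^2 + 4)/z^2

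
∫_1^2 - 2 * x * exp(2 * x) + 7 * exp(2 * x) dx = -3*exp(2) + 2*exp(4)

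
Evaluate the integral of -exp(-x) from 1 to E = -exp(-1) + exp(-E)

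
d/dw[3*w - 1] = 3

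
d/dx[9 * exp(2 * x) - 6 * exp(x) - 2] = 18*exp(2*x) - 6*exp(x)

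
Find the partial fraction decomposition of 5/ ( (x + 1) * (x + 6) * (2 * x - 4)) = 1/(16*(x + 6)) - 1/(6*(x + 1)) + 5/(48*(x - 2))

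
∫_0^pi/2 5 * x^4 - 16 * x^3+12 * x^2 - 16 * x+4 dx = (-2 + (-2 + pi/2)^2)*(pi + pi^3/8)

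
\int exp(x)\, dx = exp(x) + C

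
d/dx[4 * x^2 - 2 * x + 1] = 8*x - 2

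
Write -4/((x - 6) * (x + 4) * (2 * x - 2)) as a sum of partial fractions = -1/(25*(x + 4)) + 2/(25*(x - 1)) - 1/(25*(x - 6))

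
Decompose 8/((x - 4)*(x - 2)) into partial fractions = -4/(x - 2) + 4/(x - 4)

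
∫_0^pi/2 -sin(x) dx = -1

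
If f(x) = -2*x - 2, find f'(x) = -2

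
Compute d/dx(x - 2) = 1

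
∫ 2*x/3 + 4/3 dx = x^2/3 + 4*x/3 + C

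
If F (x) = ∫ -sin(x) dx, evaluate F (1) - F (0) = -1 + cos(1)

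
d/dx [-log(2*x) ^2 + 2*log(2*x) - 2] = (-2*log(x) - 2*log(2) + 2)/x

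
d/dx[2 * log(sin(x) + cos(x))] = 2/tan(x + pi/4)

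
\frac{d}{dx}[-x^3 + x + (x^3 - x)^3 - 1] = 9*x^8 - 21*x^6 + 15*x^4 - 6*x^2 + 1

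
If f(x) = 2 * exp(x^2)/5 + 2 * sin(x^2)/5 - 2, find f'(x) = 4*x*(exp(x^2) + cos(x^2))/5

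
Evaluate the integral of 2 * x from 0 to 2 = 4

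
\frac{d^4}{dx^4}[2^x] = 2^x*log(2)^4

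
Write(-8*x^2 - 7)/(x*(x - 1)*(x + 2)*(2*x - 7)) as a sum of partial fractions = -24/(11*(2*x - 7)) + 13/(22*(x + 2)) + 1/(x - 1) - 1/(2*x)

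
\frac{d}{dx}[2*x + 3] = 2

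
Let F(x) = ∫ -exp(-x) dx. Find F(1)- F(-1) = -E + exp(-1)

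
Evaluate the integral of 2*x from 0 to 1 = 1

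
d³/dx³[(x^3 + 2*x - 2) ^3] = 504*x^6 + 1260*x^4 - 720*x^3 + 720*x^2 - 576*x + 120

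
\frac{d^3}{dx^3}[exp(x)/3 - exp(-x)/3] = (exp(2*x) + 1)*exp(-x)/3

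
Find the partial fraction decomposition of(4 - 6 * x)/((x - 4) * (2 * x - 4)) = 2/(x - 2) - 5/(x - 4)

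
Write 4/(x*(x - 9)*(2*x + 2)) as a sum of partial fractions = 1/(5*(x + 1)) + 1/(45*(x - 9)) - 2/(9*x)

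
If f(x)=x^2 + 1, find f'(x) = 2*x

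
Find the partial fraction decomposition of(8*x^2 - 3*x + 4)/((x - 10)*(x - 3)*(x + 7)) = 417/(170*(x + 7)) - 67/(70*(x - 3)) + 774/(119*(x - 10))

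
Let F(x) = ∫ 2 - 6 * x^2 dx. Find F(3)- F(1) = -48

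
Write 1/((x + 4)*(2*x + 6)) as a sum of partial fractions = -1/(2*(x + 4)) + 1/(2*(x + 3))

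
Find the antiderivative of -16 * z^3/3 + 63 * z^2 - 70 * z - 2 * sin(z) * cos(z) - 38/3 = -4*z^4/3 + 21*z^3 - 35*z^2 - 38*z/3 + cos(z)^2 + C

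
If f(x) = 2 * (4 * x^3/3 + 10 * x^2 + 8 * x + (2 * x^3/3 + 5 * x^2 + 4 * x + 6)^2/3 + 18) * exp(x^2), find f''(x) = 32*x^8*exp(x^2)/27 + 160*x^7*exp(x^2)/9 + 2392*x^6*exp(x^2)/27 + 2128*x^5*exp(x^2)/9 + 5900*x^4*exp(x^2)/9 + 6896*x^3*exp(x^2)/9 + 3568*x^2*exp(x^2)/3 + 496*x*exp(x^2) + 784*exp(x^2)/3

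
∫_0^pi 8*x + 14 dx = -16 - 2*pi + (-2*pi - 4)^2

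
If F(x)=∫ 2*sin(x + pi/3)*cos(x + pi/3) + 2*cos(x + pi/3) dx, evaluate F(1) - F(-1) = (sqrt(3)*cos(1) + 2)*sin(1)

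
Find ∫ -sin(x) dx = cos(x) + C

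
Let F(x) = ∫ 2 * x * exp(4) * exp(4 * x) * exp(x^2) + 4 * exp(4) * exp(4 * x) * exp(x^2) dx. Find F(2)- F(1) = -exp(9) + exp(16)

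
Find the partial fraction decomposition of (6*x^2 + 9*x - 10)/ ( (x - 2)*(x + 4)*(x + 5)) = 95/(7*(x + 5)) - 25/(3*(x + 4)) + 16/(21*(x - 2))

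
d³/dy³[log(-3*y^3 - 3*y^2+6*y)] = (6*y^6 + 12*y^5 + 24*y^4 - 8*y^3 + 12*y^2 + 24*y - 16)/(y^9 + 3*y^8 - 3*y^7 - 11*y^6 + 6*y^5 + 12*y^4 - 8*y^3)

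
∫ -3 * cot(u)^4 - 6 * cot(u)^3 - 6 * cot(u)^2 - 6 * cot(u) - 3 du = (cot(u) + 1)^3 + C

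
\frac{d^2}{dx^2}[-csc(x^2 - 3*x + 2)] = (4*x^2 - 8*x^2/sin(x^2 - 3*x + 2)^2 - 12*x + 24*x/sin(x^2 - 3*x + 2)^2 + 9 + 2*cos(x^2 - 3*x + 2)/sin(x^2 - 3*x + 2) - 18/sin(x^2 - 3*x + 2)^2)/sin(x^2 - 3*x + 2)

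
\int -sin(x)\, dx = cos(x) + C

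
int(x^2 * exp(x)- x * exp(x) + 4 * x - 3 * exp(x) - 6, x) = x*(x - 3)*(exp(x) + 2) + C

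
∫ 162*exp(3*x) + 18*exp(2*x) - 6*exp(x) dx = (54*exp(2*x) + 9*exp(x) - 6)*exp(x) + C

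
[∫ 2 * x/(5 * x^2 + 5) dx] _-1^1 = 0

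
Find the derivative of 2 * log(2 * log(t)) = 2/(t*log(t))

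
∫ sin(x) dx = -cos(x) + C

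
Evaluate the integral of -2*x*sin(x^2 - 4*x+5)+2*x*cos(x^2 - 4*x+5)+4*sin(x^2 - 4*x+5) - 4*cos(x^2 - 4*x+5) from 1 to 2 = -sin(2) - cos(2) + cos(1) + sin(1)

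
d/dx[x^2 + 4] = 2*x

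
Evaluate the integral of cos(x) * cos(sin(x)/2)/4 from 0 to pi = 0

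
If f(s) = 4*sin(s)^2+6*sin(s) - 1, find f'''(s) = -2*(16*sin(s) + 3)*cos(s)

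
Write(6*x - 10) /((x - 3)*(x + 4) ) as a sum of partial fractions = 34/(7*(x + 4)) + 8/(7*(x - 3))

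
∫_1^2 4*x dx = 6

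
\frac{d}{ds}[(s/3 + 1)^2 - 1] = 2*s/9 + 2/3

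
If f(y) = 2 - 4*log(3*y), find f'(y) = -4/y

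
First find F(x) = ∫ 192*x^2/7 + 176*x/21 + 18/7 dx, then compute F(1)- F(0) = 334/21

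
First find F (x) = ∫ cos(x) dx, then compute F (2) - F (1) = -sin(1) + sin(2)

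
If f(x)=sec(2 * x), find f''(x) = 8*tan(2*x)^2*sec(2*x) + 4*sec(2*x)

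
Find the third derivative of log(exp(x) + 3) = (-3*exp(2*x) + 9*exp(x))/(exp(3*x) + 9*exp(2*x) + 27*exp(x) + 27)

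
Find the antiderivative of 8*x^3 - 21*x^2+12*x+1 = 2*x^4 - 7*x^3 + 6*x^2 + x + C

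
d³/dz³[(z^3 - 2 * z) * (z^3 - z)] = 120*z^3 - 72*z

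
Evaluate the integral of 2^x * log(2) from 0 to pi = -1 + 2^pi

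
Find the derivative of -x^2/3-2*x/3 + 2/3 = -2*x/3 - 2/3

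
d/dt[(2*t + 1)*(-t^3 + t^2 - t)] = -8*t^3 + 3*t^2 - 2*t - 1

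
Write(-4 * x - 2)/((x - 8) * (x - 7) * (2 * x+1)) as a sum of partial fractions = 2/(x - 7) - 2/(x - 8)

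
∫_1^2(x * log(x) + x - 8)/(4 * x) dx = -3*log(2)/2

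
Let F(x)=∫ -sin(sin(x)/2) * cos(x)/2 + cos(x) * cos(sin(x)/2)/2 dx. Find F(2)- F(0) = -1 + sqrt(2)*sin(sin(2)/2 + pi/4)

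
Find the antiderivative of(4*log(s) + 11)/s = (2*log(s) + 11)*log(s) + C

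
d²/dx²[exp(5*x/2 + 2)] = 25*exp(5*x/2 + 2)/4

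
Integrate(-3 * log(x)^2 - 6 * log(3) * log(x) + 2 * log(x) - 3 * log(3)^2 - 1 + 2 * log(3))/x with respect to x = -log(3*x)^3 + log(3*x)^2 - log(3*x) + C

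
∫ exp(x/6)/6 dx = exp(x/6) + C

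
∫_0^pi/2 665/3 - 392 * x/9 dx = -4*(-11 + 7*pi/6)^2 + 49*pi/6 + 484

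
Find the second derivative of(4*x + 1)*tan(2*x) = 8*(4*x*sin(2*x)/cos(2*x) + sin(2*x)/cos(2*x) + 2)/cos(2*x)^2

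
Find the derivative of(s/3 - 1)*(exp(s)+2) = s*exp(s)/3 - 2*exp(s)/3 + 2/3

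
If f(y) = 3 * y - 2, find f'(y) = 3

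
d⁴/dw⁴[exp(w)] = exp(w)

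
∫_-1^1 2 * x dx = 0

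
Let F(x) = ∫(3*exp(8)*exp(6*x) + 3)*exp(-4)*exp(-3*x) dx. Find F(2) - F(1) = -exp(7) - exp(-10) + exp(-7) + exp(10)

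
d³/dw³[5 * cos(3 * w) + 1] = 135*sin(3*w)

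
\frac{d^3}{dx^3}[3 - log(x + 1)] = -2/(x^3 + 3*x^2 + 3*x + 1)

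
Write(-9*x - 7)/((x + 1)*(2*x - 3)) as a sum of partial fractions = -41/(5*(2*x - 3)) - 2/(5*(x + 1))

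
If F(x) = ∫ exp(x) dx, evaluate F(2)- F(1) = -E + exp(2)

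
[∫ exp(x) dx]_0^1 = -1 + E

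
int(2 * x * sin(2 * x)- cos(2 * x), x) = -x*cos(2*x) + C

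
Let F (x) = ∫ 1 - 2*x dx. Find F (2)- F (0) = -2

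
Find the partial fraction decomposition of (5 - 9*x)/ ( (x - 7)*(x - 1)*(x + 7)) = 17/(28*(x + 7)) + 1/(12*(x - 1)) - 29/(42*(x - 7))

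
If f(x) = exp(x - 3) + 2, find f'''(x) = exp(x - 3)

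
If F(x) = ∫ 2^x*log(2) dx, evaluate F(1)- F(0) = 1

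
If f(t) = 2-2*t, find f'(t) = -2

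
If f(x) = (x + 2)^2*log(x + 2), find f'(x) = 2*x*log(x + 2) + x + 4*log(x + 2) + 2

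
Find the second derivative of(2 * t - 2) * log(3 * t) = (2*t + 2)/t^2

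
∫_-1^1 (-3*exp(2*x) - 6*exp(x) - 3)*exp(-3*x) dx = -(1 + E)^3 + (exp(-1) + 1)^3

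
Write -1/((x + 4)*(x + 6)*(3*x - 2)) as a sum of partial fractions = -9/(280*(3*x - 2)) - 1/(40*(x + 6)) + 1/(28*(x + 4))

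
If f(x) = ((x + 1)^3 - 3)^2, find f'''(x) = 120*x^3 + 360*x^2 + 360*x + 84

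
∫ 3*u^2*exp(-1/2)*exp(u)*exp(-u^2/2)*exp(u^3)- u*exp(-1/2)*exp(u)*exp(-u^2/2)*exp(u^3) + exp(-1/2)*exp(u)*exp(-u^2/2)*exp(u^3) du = exp(u^3 - u^2/2 + u - 1/2) + C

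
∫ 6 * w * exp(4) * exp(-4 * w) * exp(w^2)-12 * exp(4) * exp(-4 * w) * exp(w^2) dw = 3*exp((w - 2)^2) + C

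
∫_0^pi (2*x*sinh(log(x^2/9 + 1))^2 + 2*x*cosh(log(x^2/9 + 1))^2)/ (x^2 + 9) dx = sinh(2*log(1 + pi^2/9))/2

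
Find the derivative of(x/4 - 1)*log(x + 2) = (x*log(x + 2) + x + 2*log(x + 2) - 4)/(4*x + 8)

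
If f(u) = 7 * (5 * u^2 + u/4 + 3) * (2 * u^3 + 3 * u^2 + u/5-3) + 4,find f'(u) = 350*u^4 + 434*u^3 + 651*u^2/4 - 833*u/10 - 21/20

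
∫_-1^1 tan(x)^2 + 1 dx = 2*tan(1)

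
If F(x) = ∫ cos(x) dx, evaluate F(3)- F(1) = -sin(1) + sin(3)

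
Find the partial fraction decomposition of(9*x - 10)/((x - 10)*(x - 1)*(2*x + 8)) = -23/(70*(x + 4)) + 1/(90*(x - 1)) + 20/(63*(x - 10))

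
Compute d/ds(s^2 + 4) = 2*s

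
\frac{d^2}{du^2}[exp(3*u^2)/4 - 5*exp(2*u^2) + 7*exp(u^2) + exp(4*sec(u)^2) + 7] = 9*u^2*exp(3*u^2) - 80*u^2*exp(2*u^2) + 28*u^2*exp(u^2) + 3*exp(3*u^2)/2 - 20*exp(2*u^2) + 14*exp(u^2) - 16*exp(4/cos(u)^2)*sin(u)^4/cos(u)^6 - 72*exp(4/cos(u)^2)/cos(u)^4 + 80*exp(4/cos(u)^2)/cos(u)^6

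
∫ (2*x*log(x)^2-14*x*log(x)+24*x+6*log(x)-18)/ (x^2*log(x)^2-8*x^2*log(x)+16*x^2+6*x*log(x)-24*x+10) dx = log((x*log(x) - 4*x + 3)^2 + 1) + C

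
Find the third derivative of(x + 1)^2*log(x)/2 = (x^2 - x + 1)/x^3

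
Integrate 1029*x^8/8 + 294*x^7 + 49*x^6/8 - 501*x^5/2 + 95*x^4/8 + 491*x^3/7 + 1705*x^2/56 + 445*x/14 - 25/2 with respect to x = 343*x^9/24 + 147*x^8/4 + 7*x^7/8 - 167*x^6/4 + 19*x^5/8 + 491*x^4/28 + 1705*x^3/168 + 445*x^2/28 - 25*x/2 + C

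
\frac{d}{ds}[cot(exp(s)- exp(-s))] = -(exp(2*s) + 1)*exp(-s)/sin(exp(s) - exp(-s))^2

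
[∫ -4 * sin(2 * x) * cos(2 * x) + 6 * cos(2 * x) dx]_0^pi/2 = 0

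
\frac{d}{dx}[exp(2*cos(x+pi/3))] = -2*exp(2*cos(x + pi/3))*sin(x + pi/3)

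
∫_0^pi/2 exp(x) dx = -1 + exp(pi/2)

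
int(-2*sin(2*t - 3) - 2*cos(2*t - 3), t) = -sin(2*t - 3) + cos(2*t - 3) + C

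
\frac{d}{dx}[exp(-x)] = -exp(-x)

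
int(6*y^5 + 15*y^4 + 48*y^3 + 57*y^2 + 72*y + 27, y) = y^6 + 3*y^5 + 12*y^4 + 19*y^3 + 36*y^2 + 27*y + C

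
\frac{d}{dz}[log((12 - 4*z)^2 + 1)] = (32*z - 96)/(16*z^2 - 96*z + 145)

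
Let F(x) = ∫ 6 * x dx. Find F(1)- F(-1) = 0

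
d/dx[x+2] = 1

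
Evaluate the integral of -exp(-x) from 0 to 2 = -1 + exp(-2)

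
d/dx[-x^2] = -2*x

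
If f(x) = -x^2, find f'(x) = -2*x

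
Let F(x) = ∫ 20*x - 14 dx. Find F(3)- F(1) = 52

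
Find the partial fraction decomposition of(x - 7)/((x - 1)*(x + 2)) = 3/(x + 2) - 2/(x - 1)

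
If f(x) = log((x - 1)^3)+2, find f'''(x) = 6/(x^3 - 3*x^2 + 3*x - 1)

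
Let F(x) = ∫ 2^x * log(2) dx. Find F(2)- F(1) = 2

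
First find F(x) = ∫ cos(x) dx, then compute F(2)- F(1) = -sin(1) + sin(2)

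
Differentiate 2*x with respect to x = 2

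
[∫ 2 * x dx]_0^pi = pi^2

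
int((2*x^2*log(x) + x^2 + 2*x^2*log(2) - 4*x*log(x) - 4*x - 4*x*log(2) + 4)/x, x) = (x - 2)^2*log(2*x) + C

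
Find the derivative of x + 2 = 1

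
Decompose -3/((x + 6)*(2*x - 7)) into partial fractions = -6/(19*(2*x - 7)) + 3/(19*(x + 6))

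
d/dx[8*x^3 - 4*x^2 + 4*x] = 24*x^2 - 8*x + 4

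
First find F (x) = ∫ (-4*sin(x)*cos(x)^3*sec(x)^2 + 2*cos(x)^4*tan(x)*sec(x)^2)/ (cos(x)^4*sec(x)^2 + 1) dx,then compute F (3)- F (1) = -log(cos(1)^2 + 1) + log(cos(3)^2 + 1)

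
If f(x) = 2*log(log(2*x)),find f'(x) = 2/(x*log(x) + x*log(2))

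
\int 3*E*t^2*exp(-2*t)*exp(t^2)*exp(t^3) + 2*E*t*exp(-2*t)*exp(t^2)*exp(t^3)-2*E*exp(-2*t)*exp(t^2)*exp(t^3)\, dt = exp(t^3 + t^2 - 2*t + 1) + C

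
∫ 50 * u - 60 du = 25*u^2 - 60*u + C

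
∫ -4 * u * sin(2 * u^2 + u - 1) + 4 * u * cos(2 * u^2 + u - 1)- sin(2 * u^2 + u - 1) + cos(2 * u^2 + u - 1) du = sin(2*u^2 + u - 1) + cos(2*u^2 + u - 1) + C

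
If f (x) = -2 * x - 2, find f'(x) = -2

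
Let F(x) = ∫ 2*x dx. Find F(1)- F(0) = 1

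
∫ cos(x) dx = sin(x) + C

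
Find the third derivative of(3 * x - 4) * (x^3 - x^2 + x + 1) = 72*x - 42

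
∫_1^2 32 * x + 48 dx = 96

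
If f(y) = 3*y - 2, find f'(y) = 3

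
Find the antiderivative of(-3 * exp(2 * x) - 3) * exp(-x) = -6*sinh(x) + C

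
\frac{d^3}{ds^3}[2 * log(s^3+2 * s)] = (12*s^6 - 24*s^4 + 48*s^2 + 32)/(s^9 + 6*s^7 + 12*s^5 + 8*s^3)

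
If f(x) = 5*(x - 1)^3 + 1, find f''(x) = 30*x - 30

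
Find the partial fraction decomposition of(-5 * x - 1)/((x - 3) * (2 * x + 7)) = -33/(13*(2*x + 7)) - 16/(13*(x - 3))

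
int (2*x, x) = x^2 + C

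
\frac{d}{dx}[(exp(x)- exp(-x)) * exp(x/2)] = (3*exp(5*x/2) + exp(x/2))*exp(-x)/2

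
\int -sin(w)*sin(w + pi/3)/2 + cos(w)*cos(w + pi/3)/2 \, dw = sin(2*w + pi/3)/4 + C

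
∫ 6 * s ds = 3*s^2 + C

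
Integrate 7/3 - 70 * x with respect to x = -35*x^2 + 7*x/3 + C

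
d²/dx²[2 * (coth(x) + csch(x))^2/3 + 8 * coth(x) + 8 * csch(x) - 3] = (30*sinh(x) + 24*sinh(2*x) + 6*sinh(3*x) + 23*cosh(x) + 8*cosh(2*x) + cosh(3*x) + 16)/(3*sinh(x)^4)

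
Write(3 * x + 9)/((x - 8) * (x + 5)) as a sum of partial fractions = 6/(13*(x + 5)) + 33/(13*(x - 8))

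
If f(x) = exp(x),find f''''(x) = exp(x)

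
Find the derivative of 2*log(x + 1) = 2/(x + 1)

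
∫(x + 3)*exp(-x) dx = (-x - 4)*exp(-x) + C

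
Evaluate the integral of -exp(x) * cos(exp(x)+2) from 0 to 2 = -sin(2 + exp(2)) + sin(3)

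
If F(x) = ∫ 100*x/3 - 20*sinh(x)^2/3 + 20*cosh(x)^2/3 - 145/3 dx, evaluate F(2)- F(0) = -50/3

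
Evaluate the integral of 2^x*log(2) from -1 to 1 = 3/2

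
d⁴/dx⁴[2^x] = 2^x*log(2)^4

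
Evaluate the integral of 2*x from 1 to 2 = 3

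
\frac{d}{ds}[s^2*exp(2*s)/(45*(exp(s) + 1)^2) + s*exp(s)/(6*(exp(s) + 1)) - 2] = (4*s^2*exp(2*s) + 4*s*exp(3*s) + 19*s*exp(2*s) + 15*s*exp(s) + 15*exp(3*s) + 30*exp(2*s) + 15*exp(s))/(90*exp(3*s) + 270*exp(2*s) + 270*exp(s) + 90)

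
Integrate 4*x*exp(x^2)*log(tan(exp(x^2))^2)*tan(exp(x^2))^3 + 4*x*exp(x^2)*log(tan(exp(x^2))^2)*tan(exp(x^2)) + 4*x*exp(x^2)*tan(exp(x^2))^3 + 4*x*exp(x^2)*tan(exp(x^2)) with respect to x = 2*log(tan(exp(x^2)))*tan(exp(x^2))^2 + C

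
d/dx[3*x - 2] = 3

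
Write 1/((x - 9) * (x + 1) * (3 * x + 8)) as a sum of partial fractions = 9/(175*(3*x + 8)) - 1/(50*(x + 1)) + 1/(350*(x - 9))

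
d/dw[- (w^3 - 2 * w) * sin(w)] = -w^3*cos(w) - 3*w^2*sin(w) + 2*w*cos(w) + 2*sin(w)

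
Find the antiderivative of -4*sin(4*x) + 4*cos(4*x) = sin(4*x) + cos(4*x) + C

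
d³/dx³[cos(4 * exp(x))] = 64*exp(3*x)*sin(4*exp(x)) - 48*exp(2*x)*cos(4*exp(x)) - 4*exp(x)*sin(4*exp(x))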